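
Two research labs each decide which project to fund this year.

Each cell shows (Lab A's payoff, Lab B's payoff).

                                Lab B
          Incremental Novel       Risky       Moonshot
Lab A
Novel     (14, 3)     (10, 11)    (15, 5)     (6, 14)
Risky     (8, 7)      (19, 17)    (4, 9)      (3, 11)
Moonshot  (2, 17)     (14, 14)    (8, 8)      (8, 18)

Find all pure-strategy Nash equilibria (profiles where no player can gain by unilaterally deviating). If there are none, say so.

The pure Nash equilibria are (Risky, Novel), (Moonshot, Moonshot).

(Novel, Incremental): Lab B can switch to Novel (3 → 11). Not NE.
(Novel, Novel): Lab A can switch to Risky (10 → 19). Not NE.
(Novel, Risky): Lab B can switch to Novel (5 → 11). Not NE.
(Novel, Moonshot): Lab A can switch to Moonshot (6 → 8). Not NE.
(Risky, Incremental): Lab A can switch to Novel (8 → 14). Not NE.
(Risky, Novel): Lab A gets 19, best alternative 14; Lab B gets 17, best alternative 11. No profitable deviation — NE.
(Risky, Risky): Lab A can switch to Novel (4 → 15). Not NE.
(Risky, Moonshot): Lab A can switch to Novel (3 → 6). Not NE.
(Moonshot, Incremental): Lab A can switch to Novel (2 → 14). Not NE.
(Moonshot, Novel): Lab A can switch to Risky (14 → 19). Not NE.
(Moonshot, Risky): Lab A can switch to Novel (8 → 15). Not NE.
(Moonshot, Moonshot): Lab A gets 8, best alternative 6; Lab B gets 18, best alternative 17. No profitable deviation — NE.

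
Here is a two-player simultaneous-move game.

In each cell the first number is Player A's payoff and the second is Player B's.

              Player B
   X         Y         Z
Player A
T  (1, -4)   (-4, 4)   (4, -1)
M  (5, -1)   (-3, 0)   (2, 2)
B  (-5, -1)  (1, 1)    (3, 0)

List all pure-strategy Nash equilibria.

Pure NE: (B, Y)

Check each profile: it is a Nash equilibrium iff no player can strictly gain by switching unilaterally.
(T, X): Player A can switch to M (1 → 5). Not NE.
(T, Y): Player A can switch to M (-4 → -3). Not NE.
(T, Z): Player B can switch to Y (-1 → 4). Not NE.
(M, X): Player B can switch to Y (-1 → 0). Not NE.
(M, Y): Player A can switch to B (-3 → 1). Not NE.
(M, Z): Player A can switch to T (2 → 4). Not NE.
(B, X): Player A can switch to T (-5 → 1). Not NE.
(B, Y): Player A gets 1, best alternative -3; Player B gets 1, best alternative 0. No profitable deviation — NE.
(B, Z): Player A can switch to T (3 → 4). Not NE.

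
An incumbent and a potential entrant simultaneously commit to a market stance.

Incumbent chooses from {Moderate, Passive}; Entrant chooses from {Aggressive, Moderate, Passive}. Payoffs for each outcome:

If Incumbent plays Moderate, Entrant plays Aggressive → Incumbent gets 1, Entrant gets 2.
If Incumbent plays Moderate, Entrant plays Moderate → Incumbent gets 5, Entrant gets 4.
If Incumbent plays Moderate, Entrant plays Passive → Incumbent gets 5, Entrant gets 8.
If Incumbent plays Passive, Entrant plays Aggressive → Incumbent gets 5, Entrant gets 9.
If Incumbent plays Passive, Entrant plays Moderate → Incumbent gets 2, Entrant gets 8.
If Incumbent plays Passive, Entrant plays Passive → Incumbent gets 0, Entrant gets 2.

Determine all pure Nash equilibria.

For each player, find the best response to each opponent profile; mutual best responses are the pure NE.
Incumbent against Aggressive: payoffs 1, 5 → best response Passive.
Incumbent against Moderate: payoffs 5, 2 → best response Moderate.
Incumbent against Passive: payoffs 5, 0 → best response Moderate.
Entrant against Moderate: payoffs 2, 4, 8 → best response Passive.
Entrant against Passive: payoffs 9, 8, 2 → best response Aggressive.
Mutual best responses: (Moderate, Passive); (Passive, Aggressive).

Pure-strategy Nash equilibria: (Moderate, Passive), (Passive, Aggressive)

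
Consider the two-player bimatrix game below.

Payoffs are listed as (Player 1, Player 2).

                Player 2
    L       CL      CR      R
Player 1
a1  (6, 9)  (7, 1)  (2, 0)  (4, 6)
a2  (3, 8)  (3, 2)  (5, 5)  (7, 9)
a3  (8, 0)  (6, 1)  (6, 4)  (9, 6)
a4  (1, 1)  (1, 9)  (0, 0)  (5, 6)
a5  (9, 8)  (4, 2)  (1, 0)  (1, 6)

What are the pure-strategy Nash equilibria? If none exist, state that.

Pure-strategy Nash equilibria: (a3, R); (a5, L)

(a1, L): Player 1 can switch to a3 (6 → 8). Not NE.
(a1, CL): Player 2 can switch to L (1 → 9). Not NE.
(a1, CR): Player 1 can switch to a2 (2 → 5). Not NE.
(a1, R): Player 1 can switch to a2 (4 → 7). Not NE.
(a2, L): Player 1 can switch to a1 (3 → 6). Not NE.
(a2, CL): Player 1 can switch to a1 (3 → 7). Not NE.
(a2, CR): Player 1 can switch to a3 (5 → 6). Not NE.
(a2, R): Player 1 can switch to a3 (7 → 9). Not NE.
(a3, L): Player 1 can switch to a5 (8 → 9). Not NE.
(a3, CL): Player 1 can switch to a1 (6 → 7). Not NE.
(a3, R): Player 1 gets 9, best alternative 7; Player 2 gets 6, best alternative 4. No profitable deviation — NE.
(a5, L): Player 1 gets 9, best alternative 8; Player 2 gets 8, best alternative 6. No profitable deviation — NE.
(The remaining 8 profiles each have a profitable deviation by the same check.)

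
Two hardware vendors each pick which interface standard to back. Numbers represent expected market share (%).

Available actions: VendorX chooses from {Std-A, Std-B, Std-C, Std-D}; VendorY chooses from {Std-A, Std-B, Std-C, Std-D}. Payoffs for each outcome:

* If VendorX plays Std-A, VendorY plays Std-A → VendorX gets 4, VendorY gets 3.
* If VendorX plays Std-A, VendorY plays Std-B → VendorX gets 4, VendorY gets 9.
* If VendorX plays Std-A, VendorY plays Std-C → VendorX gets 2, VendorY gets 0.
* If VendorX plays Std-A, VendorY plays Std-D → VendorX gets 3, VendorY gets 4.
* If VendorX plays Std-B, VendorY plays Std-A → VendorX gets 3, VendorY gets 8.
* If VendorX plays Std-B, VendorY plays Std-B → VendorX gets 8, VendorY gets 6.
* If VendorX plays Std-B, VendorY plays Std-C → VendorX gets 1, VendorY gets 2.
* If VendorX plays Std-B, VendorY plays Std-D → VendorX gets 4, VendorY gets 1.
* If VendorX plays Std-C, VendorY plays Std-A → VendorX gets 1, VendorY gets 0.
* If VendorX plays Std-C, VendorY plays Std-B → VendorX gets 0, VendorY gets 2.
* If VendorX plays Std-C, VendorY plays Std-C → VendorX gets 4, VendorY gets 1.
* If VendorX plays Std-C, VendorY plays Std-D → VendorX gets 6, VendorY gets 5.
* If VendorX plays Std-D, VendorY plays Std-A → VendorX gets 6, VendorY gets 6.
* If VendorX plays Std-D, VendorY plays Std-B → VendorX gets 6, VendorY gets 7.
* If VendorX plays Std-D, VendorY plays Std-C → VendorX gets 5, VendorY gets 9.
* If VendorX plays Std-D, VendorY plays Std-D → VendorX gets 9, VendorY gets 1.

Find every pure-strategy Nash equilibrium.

Pure NE: (Std-D, Std-C)

For each player, find the best response to each opponent profile; mutual best responses are the pure NE.
VendorX against Std-A: payoffs 4, 3, 1, 6 → best response Std-D.
VendorX against Std-B: payoffs 4, 8, 0, 6 → best response Std-B.
VendorX against Std-C: payoffs 2, 1, 4, 5 → best response Std-D.
VendorX against Std-D: payoffs 3, 4, 6, 9 → best response Std-D.
VendorY against Std-A: payoffs 3, 9, 0, 4 → best response Std-B.
VendorY against Std-B: payoffs 8, 6, 2, 1 → best response Std-A.
VendorY against Std-C: payoffs 0, 2, 1, 5 → best response Std-D.
VendorY against Std-D: payoffs 6, 7, 9, 1 → best response Std-C.
Mutual best responses: (Std-D, Std-C).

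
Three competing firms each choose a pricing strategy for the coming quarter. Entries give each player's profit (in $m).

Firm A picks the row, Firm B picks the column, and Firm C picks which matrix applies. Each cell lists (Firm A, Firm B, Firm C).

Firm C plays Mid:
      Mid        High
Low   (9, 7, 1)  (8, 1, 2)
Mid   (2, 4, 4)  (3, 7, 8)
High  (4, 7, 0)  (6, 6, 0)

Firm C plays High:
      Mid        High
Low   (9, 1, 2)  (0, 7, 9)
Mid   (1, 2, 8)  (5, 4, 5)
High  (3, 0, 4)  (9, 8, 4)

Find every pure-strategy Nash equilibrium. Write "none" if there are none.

(High, High, High)

(Low, Mid, Mid): Firm C can switch to High (1 → 2). Not NE.
(Low, Mid, High): Firm B can switch to High (1 → 7). Not NE.
(Low, High, Mid): Firm B can switch to Mid (1 → 7). Not NE.
(Low, High, High): Firm A can switch to Mid (0 → 5). Not NE.
(Mid, Mid, Mid): Firm A can switch to Low (2 → 9). Not NE.
(Mid, Mid, High): Firm A can switch to Low (1 → 9). Not NE.
(Mid, High, Mid): Firm A can switch to Low (3 → 8). Not NE.
(Mid, High, High): Firm A can switch to High (5 → 9). Not NE.
(High, Mid, Mid): Firm A can switch to Low (4 → 9). Not NE.
(High, Mid, High): Firm A can switch to Low (3 → 9). Not NE.
(High, High, Mid): Firm A can switch to Low (6 → 8). Not NE.
(High, High, High): Firm A gets 9, best alternative 5; Firm B gets 8, best alternative 0; Firm C gets 4, best alternative 0. No profitable deviation — NE.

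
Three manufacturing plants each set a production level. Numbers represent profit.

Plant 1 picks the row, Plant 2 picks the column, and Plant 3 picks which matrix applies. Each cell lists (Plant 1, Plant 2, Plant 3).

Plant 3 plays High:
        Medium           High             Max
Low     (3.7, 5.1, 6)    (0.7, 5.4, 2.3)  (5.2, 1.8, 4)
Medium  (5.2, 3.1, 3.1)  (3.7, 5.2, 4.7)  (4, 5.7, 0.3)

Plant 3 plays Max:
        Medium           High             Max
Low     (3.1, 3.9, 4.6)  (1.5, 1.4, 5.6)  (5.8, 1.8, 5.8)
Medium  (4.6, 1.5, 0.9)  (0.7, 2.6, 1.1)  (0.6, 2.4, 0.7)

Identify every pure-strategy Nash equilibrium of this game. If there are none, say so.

No pure-strategy Nash equilibrium.

Plant 1 against (Medium, High): payoffs 3.7, 5.2 → best response Medium.
Plant 1 against (Medium, Max): payoffs 3.1, 4.6 → best response Medium.
Plant 1 against (High, High): payoffs 0.7, 3.7 → best response Medium.
Plant 1 against (High, Max): payoffs 1.5, 0.7 → best response Low.
Plant 1 against (Max, High): payoffs 5.2, 4 → best response Low.
Plant 1 against (Max, Max): payoffs 5.8, 0.6 → best response Low.
Plant 2 against (Low, High): payoffs 5.1, 5.4, 1.8 → best response High.
Plant 2 against (Low, Max): payoffs 3.9, 1.4, 1.8 → best response Medium.
Plant 2 against (Medium, High): payoffs 3.1, 5.2, 5.7 → best response Max.
Plant 2 against (Medium, Max): payoffs 1.5, 2.6, 2.4 → best response High.
Plant 3 against (Low, Medium): payoffs 6, 4.6 → best response High.
Plant 3 against (Low, High): payoffs 2.3, 5.6 → best response Max.
Plant 3 against (Low, Max): payoffs 4, 5.8 → best response Max.
Plant 3 against (Medium, Medium): payoffs 3.1, 0.9 → best response High.
Plant 3 against (Medium, High): payoffs 4.7, 1.1 → best response High.
Plant 3 against (Medium, Max): payoffs 0.3, 0.7 → best response Max.
No profile is a mutual best response for all players.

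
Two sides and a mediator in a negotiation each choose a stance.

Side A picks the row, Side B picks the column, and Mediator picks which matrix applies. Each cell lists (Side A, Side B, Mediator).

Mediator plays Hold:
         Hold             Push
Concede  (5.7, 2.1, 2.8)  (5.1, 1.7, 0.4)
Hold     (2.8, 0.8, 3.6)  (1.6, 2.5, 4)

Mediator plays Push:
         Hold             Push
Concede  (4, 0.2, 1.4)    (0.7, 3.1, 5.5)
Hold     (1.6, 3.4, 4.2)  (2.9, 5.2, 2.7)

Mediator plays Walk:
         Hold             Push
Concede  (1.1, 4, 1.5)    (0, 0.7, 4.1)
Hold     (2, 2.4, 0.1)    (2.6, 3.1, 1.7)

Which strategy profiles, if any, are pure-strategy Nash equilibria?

(Concede, Hold, Hold): Side A gets 5.7, best alternative 2.8; Side B gets 2.1, best alternative 1.7; Mediator gets 2.8, best alternative 1.5. No profitable deviation — NE.
(Concede, Hold, Push): Side B can switch to Push (0.2 → 3.1). Not NE.
(Concede, Hold, Walk): Side A can switch to Hold (1.1 → 2). Not NE.
(Concede, Push, Hold): Side B can switch to Hold (1.7 → 2.1). Not NE.
(Concede, Push, Push): Side A can switch to Hold (0.7 → 2.9). Not NE.
(Concede, Push, Walk): Side A can switch to Hold (0 → 2.6). Not NE.
(Hold, Hold, Hold): Side A can switch to Concede (2.8 → 5.7). Not NE.
(The remaining 5 profiles each have a profitable deviation by the same check.)

Pure NE: (Concede, Hold, Hold)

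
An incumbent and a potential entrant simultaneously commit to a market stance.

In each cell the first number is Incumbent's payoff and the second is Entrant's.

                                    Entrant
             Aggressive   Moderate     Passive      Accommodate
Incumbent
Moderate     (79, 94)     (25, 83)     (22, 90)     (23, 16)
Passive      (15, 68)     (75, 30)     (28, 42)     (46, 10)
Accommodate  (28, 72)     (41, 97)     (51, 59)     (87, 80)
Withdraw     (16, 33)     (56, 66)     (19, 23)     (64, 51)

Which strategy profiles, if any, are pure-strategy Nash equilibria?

(Moderate, Aggressive): Incumbent gets 79, best alternative 28; Entrant gets 94, best alternative 90. No profitable deviation — NE.
(Moderate, Moderate): Incumbent can switch to Passive (25 → 75). Not NE.
(Moderate, Passive): Incumbent can switch to Passive (22 → 28). Not NE.
(Moderate, Accommodate): Incumbent can switch to Passive (23 → 46). Not NE.
(Passive, Aggressive): Incumbent can switch to Moderate (15 → 79). Not NE.
(Passive, Moderate): Entrant can switch to Aggressive (30 → 68). Not NE.
(Passive, Passive): Incumbent can switch to Accommodate (28 → 51). Not NE.
(Passive, Accommodate): Incumbent can switch to Accommodate (46 → 87). Not NE.
(Accommodate, Aggressive): Incumbent can switch to Moderate (28 → 79). Not NE.
(Accommodate, Moderate): Incumbent can switch to Passive (41 → 75). Not NE.
(Accommodate, Passive): Entrant can switch to Aggressive (59 → 72). Not NE.
(The remaining 5 profiles each have a profitable deviation by the same check.)

(Moderate, Aggressive)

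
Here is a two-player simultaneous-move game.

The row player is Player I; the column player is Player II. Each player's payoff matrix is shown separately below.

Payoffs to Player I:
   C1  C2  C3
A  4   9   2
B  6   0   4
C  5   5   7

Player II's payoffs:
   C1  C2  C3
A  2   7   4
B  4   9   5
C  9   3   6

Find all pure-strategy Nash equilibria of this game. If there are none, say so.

(A, C2)

Check each profile: it is a Nash equilibrium iff no player can strictly gain by switching unilaterally.
(A, C1): Player I can switch to B (4 → 6). Not NE.
(A, C2): Player I gets 9, best alternative 5; Player II gets 7, best alternative 4. No profitable deviation — NE.
(A, C3): Player I can switch to B (2 → 4). Not NE.
(B, C1): Player II can switch to C2 (4 → 9). Not NE.
(B, C2): Player I can switch to A (0 → 9). Not NE.
(B, C3): Player I can switch to C (4 → 7). Not NE.
(C, C1): Player I can switch to B (5 → 6). Not NE.
(C, C2): Player I can switch to A (5 → 9). Not NE.
(C, C3): Player II can switch to C1 (6 → 9). Not NE.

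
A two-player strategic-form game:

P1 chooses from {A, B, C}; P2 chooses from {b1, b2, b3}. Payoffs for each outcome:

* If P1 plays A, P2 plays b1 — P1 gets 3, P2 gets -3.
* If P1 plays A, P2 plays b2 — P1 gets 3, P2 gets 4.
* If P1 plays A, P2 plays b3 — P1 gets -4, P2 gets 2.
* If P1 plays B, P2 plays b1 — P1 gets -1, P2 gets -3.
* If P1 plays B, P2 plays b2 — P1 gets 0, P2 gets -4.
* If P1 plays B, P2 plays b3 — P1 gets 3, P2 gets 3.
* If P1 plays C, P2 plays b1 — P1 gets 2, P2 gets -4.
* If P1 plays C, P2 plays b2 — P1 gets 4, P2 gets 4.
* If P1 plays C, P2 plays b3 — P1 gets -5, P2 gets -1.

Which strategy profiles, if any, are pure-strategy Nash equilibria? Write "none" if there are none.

(A, b1): P2 can switch to b2 (-3 → 4). Not NE.
(A, b2): P1 can switch to C (3 → 4). Not NE.
(A, b3): P1 can switch to B (-4 → 3). Not NE.
(B, b1): P1 can switch to A (-1 → 3). Not NE.
(B, b2): P1 can switch to A (0 → 3). Not NE.
(B, b3): P1 gets 3, best alternative -4; P2 gets 3, best alternative -3. No profitable deviation — NE.
(C, b1): P1 can switch to A (2 → 3). Not NE.
(C, b2): P1 gets 4, best alternative 3; P2 gets 4, best alternative -1. No profitable deviation — NE.
(C, b3): P1 can switch to A (-5 → -4). Not NE.

(B, b3); (C, b2)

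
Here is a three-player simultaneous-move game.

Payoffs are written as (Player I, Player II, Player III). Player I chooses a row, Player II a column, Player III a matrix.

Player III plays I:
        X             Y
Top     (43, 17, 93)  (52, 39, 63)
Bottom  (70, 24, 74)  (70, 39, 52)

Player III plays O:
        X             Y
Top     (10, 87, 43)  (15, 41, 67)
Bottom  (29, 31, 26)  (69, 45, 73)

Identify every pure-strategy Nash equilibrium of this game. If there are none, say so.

For each strategy profile, look for a profitable unilateral deviation.
(Top, X, I): Player I can switch to Bottom (43 → 70). Not NE.
(Top, X, O): Player I can switch to Bottom (10 → 29). Not NE.
(Top, Y, I): Player I can switch to Bottom (52 → 70). Not NE.
(Top, Y, O): Player I can switch to Bottom (15 → 69). Not NE.
(Bottom, X, I): Player II can switch to Y (24 → 39). Not NE.
(Bottom, X, O): Player II can switch to Y (31 → 45). Not NE.
(Bottom, Y, O): Player I gets 69, best alternative 15; Player II gets 45, best alternative 31; Player III gets 73, best alternative 52. No profitable deviation — NE.
(The remaining 1 profile has a profitable deviation by the same check.)

The unique pure-strategy Nash equilibrium is (Bottom, Y, O).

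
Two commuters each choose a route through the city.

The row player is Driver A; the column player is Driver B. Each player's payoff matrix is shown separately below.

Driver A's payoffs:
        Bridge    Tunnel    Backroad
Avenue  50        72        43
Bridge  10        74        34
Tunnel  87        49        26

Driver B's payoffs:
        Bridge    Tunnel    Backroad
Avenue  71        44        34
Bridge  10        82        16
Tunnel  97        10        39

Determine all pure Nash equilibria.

Driver A against Bridge: payoffs 50, 10, 87 → best response Tunnel.
Driver A against Tunnel: payoffs 72, 74, 49 → best response Bridge.
Driver A against Backroad: payoffs 43, 34, 26 → best response Avenue.
Driver B against Avenue: payoffs 71, 44, 34 → best response Bridge.
Driver B against Bridge: payoffs 10, 82, 16 → best response Tunnel.
Driver B against Tunnel: payoffs 97, 10, 39 → best response Bridge.
Mutual best responses: (Bridge, Tunnel); (Tunnel, Bridge).

Pure-strategy Nash equilibria: (Bridge, Tunnel); (Tunnel, Bridge)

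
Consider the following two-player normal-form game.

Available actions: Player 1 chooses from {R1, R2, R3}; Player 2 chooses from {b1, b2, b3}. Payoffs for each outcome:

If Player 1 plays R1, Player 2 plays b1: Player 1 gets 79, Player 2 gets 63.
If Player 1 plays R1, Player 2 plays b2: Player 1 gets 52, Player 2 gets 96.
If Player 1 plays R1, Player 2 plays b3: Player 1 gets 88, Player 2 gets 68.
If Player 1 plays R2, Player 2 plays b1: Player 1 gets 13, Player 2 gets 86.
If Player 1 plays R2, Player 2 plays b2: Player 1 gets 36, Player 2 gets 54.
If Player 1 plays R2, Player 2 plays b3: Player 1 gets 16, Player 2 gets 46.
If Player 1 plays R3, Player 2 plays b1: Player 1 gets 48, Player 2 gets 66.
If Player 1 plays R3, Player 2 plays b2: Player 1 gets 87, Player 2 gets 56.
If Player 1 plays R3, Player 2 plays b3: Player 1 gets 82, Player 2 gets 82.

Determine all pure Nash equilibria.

For each player, find the best response to each opponent profile; mutual best responses are the pure NE.
Player 1 against b1: payoffs 79, 13, 48 → best response R1.
Player 1 against b2: payoffs 52, 36, 87 → best response R3.
Player 1 against b3: payoffs 88, 16, 82 → best response R1.
Player 2 against R1: payoffs 63, 96, 68 → best response b2.
Player 2 against R2: payoffs 86, 54, 46 → best response b1.
Player 2 against R3: payoffs 66, 56, 82 → best response b3.
No profile is a mutual best response for all players.

This game has no pure Nash equilibrium.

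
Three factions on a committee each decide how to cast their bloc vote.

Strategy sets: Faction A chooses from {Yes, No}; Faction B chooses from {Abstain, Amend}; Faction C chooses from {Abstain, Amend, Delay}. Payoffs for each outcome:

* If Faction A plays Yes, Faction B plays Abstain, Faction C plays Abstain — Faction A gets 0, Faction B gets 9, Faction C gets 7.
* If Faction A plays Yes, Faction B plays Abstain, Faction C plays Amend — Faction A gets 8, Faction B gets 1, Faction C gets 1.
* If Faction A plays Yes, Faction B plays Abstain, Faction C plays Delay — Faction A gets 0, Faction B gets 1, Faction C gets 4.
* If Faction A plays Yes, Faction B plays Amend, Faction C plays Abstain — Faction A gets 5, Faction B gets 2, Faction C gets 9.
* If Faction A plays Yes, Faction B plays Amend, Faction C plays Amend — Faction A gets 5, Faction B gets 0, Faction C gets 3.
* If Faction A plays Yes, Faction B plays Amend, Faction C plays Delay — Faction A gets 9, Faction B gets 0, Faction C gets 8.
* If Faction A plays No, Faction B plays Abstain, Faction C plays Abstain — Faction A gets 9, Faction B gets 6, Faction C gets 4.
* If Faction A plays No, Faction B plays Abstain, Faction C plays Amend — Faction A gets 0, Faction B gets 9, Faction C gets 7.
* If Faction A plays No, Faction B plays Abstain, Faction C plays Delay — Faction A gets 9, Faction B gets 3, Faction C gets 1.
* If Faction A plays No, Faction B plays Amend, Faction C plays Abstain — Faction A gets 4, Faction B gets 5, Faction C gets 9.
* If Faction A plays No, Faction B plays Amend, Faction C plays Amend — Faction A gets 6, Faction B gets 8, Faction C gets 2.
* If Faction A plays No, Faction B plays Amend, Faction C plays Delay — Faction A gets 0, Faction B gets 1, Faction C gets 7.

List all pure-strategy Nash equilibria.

There is no pure-strategy Nash equilibrium.

(Yes, Abstain, Abstain): Faction A can switch to No (0 → 9). Not NE.
(Yes, Abstain, Amend): Faction C can switch to Abstain (1 → 7). Not NE.
(Yes, Abstain, Delay): Faction A can switch to No (0 → 9). Not NE.
(Yes, Amend, Abstain): Faction B can switch to Abstain (2 → 9). Not NE.
(Yes, Amend, Amend): Faction A can switch to No (5 → 6). Not NE.
(Yes, Amend, Delay): Faction B can switch to Abstain (0 → 1). Not NE.
(No, Abstain, Abstain): Faction C can switch to Amend (4 → 7). Not NE.
(No, Abstain, Amend): Faction A can switch to Yes (0 → 8). Not NE.
(The remaining 4 profiles each have a profitable deviation by the same check.)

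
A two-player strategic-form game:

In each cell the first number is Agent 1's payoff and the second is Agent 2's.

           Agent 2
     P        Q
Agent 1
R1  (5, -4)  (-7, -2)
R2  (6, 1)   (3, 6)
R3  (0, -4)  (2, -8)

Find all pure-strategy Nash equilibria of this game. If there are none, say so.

For each player, find the best response to each opponent profile; mutual best responses are the pure NE.
Agent 1 against P: payoffs 5, 6, 0 → best response R2.
Agent 1 against Q: payoffs -7, 3, 2 → best response R2.
Agent 2 against R1: payoffs -4, -2 → best response Q.
Agent 2 against R2: payoffs 1, 6 → best response Q.
Agent 2 against R3: payoffs -4, -8 → best response P.
Mutual best responses: (R2, Q).

The unique pure-strategy Nash equilibrium is (R2, Q).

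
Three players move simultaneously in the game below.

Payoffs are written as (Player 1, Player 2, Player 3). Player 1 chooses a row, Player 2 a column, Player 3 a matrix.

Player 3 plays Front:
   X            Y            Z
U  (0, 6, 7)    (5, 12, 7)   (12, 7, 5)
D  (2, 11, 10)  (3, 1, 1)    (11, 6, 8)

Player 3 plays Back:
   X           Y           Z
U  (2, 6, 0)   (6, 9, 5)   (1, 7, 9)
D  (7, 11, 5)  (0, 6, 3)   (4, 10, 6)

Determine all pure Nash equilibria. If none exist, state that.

The pure Nash equilibria are (U, Y, Front) and (D, X, Front).

Player 1 against (X, Front): payoffs 0, 2 → best response D.
Player 1 against (X, Back): payoffs 2, 7 → best response D.
Player 1 against (Y, Front): payoffs 5, 3 → best response U.
Player 1 against (Y, Back): payoffs 6, 0 → best response U.
Player 1 against (Z, Front): payoffs 12, 11 → best response U.
Player 1 against (Z, Back): payoffs 1, 4 → best response D.
Player 2 against (U, Front): payoffs 6, 12, 7 → best response Y.
Player 2 against (U, Back): payoffs 6, 9, 7 → best response Y.
Player 2 against (D, Front): payoffs 11, 1, 6 → best response X.
Player 2 against (D, Back): payoffs 11, 6, 10 → best response X.
Player 3 against (U, X): payoffs 7, 0 → best response Front.
Player 3 against (U, Y): payoffs 7, 5 → best response Front.
Player 3 against (U, Z): payoffs 5, 9 → best response Back.
Player 3 against (D, X): payoffs 10, 5 → best response Front.
Player 3 against (D, Y): payoffs 1, 3 → best response Back.
Player 3 against (D, Z): payoffs 8, 6 → best response Front.
Mutual best responses: (U, Y, Front); (D, X, Front).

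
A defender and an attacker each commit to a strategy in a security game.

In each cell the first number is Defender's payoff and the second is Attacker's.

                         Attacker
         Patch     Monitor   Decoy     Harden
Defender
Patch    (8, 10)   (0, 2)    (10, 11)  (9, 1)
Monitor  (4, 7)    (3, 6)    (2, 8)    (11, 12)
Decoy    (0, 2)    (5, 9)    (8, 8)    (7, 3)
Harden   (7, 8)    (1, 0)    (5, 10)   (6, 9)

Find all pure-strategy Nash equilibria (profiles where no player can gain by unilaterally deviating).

Defender against Patch: payoffs 8, 4, 0, 7 → best response Patch.
Defender against Monitor: payoffs 0, 3, 5, 1 → best response Decoy.
Defender against Decoy: payoffs 10, 2, 8, 5 → best response Patch.
Defender against Harden: payoffs 9, 11, 7, 6 → best response Monitor.
Attacker against Patch: payoffs 10, 2, 11, 1 → best response Decoy.
Attacker against Monitor: payoffs 7, 6, 8, 12 → best response Harden.
Attacker against Decoy: payoffs 2, 9, 8, 3 → best response Monitor.
Attacker against Harden: payoffs 8, 0, 10, 9 → best response Decoy.
Mutual best responses: (Patch, Decoy); (Monitor, Harden); (Decoy, Monitor).

Pure-strategy Nash equilibria: (Patch, Decoy), (Monitor, Harden), (Decoy, Monitor)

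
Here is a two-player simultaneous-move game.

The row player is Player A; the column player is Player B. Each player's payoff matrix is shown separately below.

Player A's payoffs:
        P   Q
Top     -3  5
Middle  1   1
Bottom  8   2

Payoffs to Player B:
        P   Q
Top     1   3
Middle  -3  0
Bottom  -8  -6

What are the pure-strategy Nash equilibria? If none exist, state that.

The unique pure-strategy Nash equilibrium is (Top, Q).

Player A against P: payoffs -3, 1, 8 → best response Bottom.
Player A against Q: payoffs 5, 1, 2 → best response Top.
Player B against Top: payoffs 1, 3 → best response Q.
Player B against Middle: payoffs -3, 0 → best response Q.
Player B against Bottom: payoffs -8, -6 → best response Q.
Mutual best responses: (Top, Q).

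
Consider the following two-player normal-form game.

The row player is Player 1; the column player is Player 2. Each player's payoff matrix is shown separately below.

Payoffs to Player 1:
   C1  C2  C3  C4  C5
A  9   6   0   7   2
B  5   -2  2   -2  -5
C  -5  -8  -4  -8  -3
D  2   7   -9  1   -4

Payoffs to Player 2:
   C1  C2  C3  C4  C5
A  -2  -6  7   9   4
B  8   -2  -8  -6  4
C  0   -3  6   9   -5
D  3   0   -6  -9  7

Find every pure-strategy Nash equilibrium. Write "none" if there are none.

For each strategy profile, look for a profitable unilateral deviation.
(A, C1): Player 2 can switch to C3 (-2 → 7). Not NE.
(A, C2): Player 1 can switch to D (6 → 7). Not NE.
(A, C3): Player 1 can switch to B (0 → 2). Not NE.
(A, C4): Player 1 gets 7, best alternative 1; Player 2 gets 9, best alternative 7. No profitable deviation — NE.
(A, C5): Player 2 can switch to C3 (4 → 7). Not NE.
(B, C1): Player 1 can switch to A (5 → 9). Not NE.
(B, C2): Player 1 can switch to A (-2 → 6). Not NE.
(B, C3): Player 2 can switch to C1 (-8 → 8). Not NE.
(B, C4): Player 1 can switch to A (-2 → 7). Not NE.
(The remaining 11 profiles each have a profitable deviation by the same check.)

The unique pure-strategy Nash equilibrium is (A, C4).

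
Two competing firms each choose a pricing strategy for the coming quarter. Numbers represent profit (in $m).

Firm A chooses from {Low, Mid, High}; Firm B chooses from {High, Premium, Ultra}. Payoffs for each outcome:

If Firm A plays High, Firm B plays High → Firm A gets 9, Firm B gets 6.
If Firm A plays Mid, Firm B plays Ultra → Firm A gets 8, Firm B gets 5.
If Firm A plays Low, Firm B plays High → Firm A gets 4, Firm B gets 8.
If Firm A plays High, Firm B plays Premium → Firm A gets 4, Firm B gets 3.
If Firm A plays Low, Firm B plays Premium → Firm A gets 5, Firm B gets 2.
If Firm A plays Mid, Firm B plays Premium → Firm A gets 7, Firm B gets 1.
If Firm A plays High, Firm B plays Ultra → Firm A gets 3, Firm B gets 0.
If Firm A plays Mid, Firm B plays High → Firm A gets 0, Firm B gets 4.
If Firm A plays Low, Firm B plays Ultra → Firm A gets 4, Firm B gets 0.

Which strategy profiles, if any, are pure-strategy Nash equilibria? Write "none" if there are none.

(Mid, Ultra) and (High, High)

Mark each player's best response to every combination of opponents' strategies; a profile where every player is best-responding is a pure Nash equilibrium.
Firm A against High: payoffs 4, 0, 9 → best response High.
Firm A against Premium: payoffs 5, 7, 4 → best response Mid.
Firm A against Ultra: payoffs 4, 8, 3 → best response Mid.
Firm B against Low: payoffs 8, 2, 0 → best response High.
Firm B against Mid: payoffs 4, 1, 5 → best response Ultra.
Firm B against High: payoffs 6, 3, 0 → best response High.
Mutual best responses: (Mid, Ultra); (High, High).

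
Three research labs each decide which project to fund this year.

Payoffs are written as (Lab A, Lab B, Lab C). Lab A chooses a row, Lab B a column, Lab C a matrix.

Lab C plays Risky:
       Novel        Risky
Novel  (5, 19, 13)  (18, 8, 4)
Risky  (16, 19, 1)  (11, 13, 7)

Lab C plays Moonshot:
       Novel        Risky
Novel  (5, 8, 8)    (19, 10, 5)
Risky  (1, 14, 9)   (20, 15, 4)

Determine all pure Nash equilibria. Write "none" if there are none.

none

(Novel, Novel, Risky): Lab A can switch to Risky (5 → 16). Not NE.
(Novel, Novel, Moonshot): Lab B can switch to Risky (8 → 10). Not NE.
(Novel, Risky, Risky): Lab B can switch to Novel (8 → 19). Not NE.
(Novel, Risky, Moonshot): Lab A can switch to Risky (19 → 20). Not NE.
(Risky, Novel, Risky): Lab C can switch to Moonshot (1 → 9). Not NE.
(Risky, Novel, Moonshot): Lab A can switch to Novel (1 → 5). Not NE.
(The remaining 2 profiles each have a profitable deviation by the same check.)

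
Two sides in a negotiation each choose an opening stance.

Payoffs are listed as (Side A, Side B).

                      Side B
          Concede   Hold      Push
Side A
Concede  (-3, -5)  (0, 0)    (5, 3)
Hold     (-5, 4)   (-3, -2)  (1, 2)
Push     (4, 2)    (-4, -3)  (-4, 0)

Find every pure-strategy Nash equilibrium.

The pure Nash equilibria are (Concede, Push) and (Push, Concede).

Side A against Concede: payoffs -3, -5, 4 → best response Push.
Side A against Hold: payoffs 0, -3, -4 → best response Concede.
Side A against Push: payoffs 5, 1, -4 → best response Concede.
Side B against Concede: payoffs -5, 0, 3 → best response Push.
Side B against Hold: payoffs 4, -2, 2 → best response Concede.
Side B against Push: payoffs 2, -3, 0 → best response Concede.
Mutual best responses: (Concede, Push); (Push, Concede).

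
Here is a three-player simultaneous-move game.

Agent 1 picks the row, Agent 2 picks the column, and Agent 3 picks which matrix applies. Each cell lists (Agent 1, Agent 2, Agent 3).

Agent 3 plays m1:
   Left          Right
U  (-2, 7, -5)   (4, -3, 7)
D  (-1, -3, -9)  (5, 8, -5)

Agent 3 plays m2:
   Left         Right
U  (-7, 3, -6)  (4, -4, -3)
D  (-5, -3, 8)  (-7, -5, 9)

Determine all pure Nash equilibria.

(D, Left, m2)

For each player, find the best response to each opponent profile; mutual best responses are the pure NE.
Agent 1 against (Left, m1): payoffs -2, -1 → best response D.
Agent 1 against (Left, m2): payoffs -7, -5 → best response D.
Agent 1 against (Right, m1): payoffs 4, 5 → best response D.
Agent 1 against (Right, m2): payoffs 4, -7 → best response U.
Agent 2 against (U, m1): payoffs 7, -3 → best response Left.
Agent 2 against (U, m2): payoffs 3, -4 → best response Left.
Agent 2 against (D, m1): payoffs -3, 8 → best response Right.
Agent 2 against (D, m2): payoffs -3, -5 → best response Left.
Agent 3 against (U, Left): payoffs -5, -6 → best response m1.
Agent 3 against (U, Right): payoffs 7, -3 → best response m1.
Agent 3 against (D, Left): payoffs -9, 8 → best response m2.
Agent 3 against (D, Right): payoffs -5, 9 → best response m2.
Mutual best responses: (D, Left, m2).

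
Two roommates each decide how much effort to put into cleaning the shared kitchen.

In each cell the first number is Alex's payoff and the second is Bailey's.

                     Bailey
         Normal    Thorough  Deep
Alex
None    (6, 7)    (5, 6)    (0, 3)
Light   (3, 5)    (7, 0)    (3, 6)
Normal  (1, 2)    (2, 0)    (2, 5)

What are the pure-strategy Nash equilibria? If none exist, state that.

Pure-strategy Nash equilibria: (None, Normal); (Light, Deep)

(None, Normal): Alex gets 6, best alternative 3; Bailey gets 7, best alternative 6. No profitable deviation — NE.
(None, Thorough): Alex can switch to Light (5 → 7). Not NE.
(None, Deep): Alex can switch to Light (0 → 3). Not NE.
(Light, Normal): Alex can switch to None (3 → 6). Not NE.
(Light, Thorough): Bailey can switch to Normal (0 → 5). Not NE.
(Light, Deep): Alex gets 3, best alternative 2; Bailey gets 6, best alternative 5. No profitable deviation — NE.
(Normal, Normal): Alex can switch to None (1 → 6). Not NE.
(Normal, Thorough): Alex can switch to None (2 → 5). Not NE.
(The remaining 1 profile has a profitable deviation by the same check.)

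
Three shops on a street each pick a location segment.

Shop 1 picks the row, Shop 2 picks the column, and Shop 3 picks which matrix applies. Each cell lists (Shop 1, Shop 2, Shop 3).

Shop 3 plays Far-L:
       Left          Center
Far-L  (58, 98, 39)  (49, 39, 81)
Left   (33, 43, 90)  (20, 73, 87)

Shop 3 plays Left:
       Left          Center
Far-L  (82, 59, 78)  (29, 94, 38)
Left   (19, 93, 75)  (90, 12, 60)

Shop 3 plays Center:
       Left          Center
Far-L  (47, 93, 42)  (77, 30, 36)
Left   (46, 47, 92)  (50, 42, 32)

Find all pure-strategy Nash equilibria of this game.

No pure-strategy Nash equilibrium.

For each player, find the best response to each opponent profile; mutual best responses are the pure NE.
Shop 1 against (Left, Far-L): payoffs 58, 33 → best response Far-L.
Shop 1 against (Left, Left): payoffs 82, 19 → best response Far-L.
Shop 1 against (Left, Center): payoffs 47, 46 → best response Far-L.
Shop 1 against (Center, Far-L): payoffs 49, 20 → best response Far-L.
Shop 1 against (Center, Left): payoffs 29, 90 → best response Left.
Shop 1 against (Center, Center): payoffs 77, 50 → best response Far-L.
Shop 2 against (Far-L, Far-L): payoffs 98, 39 → best response Left.
Shop 2 against (Far-L, Left): payoffs 59, 94 → best response Center.
Shop 2 against (Far-L, Center): payoffs 93, 30 → best response Left.
Shop 2 against (Left, Far-L): payoffs 43, 73 → best response Center.
Shop 2 against (Left, Left): payoffs 93, 12 → best response Left.
Shop 2 against (Left, Center): payoffs 47, 42 → best response Left.
Shop 3 against (Far-L, Left): payoffs 39, 78, 42 → best response Left.
Shop 3 against (Far-L, Center): payoffs 81, 38, 36 → best response Far-L.
Shop 3 against (Left, Left): payoffs 90, 75, 92 → best response Center.
Shop 3 against (Left, Center): payoffs 87, 60, 32 → best response Far-L.
No profile is a mutual best response for all players.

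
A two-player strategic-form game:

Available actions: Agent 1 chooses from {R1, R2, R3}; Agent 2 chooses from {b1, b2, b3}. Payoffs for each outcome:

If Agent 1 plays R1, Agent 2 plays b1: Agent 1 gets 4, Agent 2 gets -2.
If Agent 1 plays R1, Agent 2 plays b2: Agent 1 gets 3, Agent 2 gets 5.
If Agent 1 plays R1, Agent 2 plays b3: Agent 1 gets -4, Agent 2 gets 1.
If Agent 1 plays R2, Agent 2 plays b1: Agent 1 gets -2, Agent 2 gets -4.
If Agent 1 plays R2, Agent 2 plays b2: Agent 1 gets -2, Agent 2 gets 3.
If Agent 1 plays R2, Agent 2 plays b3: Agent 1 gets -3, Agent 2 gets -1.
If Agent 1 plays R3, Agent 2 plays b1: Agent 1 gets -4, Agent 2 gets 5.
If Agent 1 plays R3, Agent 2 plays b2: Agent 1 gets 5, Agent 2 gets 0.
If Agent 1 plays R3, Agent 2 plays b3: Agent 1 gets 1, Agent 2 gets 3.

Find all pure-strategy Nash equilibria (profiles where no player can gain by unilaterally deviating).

This game has no pure Nash equilibrium.

(R1, b1): Agent 2 can switch to b2 (-2 → 5). Not NE.
(R1, b2): Agent 1 can switch to R3 (3 → 5). Not NE.
(R1, b3): Agent 1 can switch to R2 (-4 → -3). Not NE.
(R2, b1): Agent 1 can switch to R1 (-2 → 4). Not NE.
(R2, b2): Agent 1 can switch to R1 (-2 → 3). Not NE.
(R2, b3): Agent 1 can switch to R3 (-3 → 1). Not NE.
(R3, b1): Agent 1 can switch to R1 (-4 → 4). Not NE.
(R3, b2): Agent 2 can switch to b1 (0 → 5). Not NE.
(The remaining 1 profile has a profitable deviation by the same check.)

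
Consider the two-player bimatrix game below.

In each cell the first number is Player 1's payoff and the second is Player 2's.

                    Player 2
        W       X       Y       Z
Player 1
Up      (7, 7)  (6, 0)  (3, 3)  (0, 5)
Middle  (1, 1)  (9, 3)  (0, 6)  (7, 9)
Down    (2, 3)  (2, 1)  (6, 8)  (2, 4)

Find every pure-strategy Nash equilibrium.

(Up, W): Player 1 gets 7, best alternative 2; Player 2 gets 7, best alternative 5. No profitable deviation — NE.
(Up, X): Player 1 can switch to Middle (6 → 9). Not NE.
(Up, Y): Player 1 can switch to Down (3 → 6). Not NE.
(Up, Z): Player 1 can switch to Middle (0 → 7). Not NE.
(Middle, W): Player 1 can switch to Up (1 → 7). Not NE.
(Middle, X): Player 2 can switch to Y (3 → 6). Not NE.
(Middle, Y): Player 1 can switch to Up (0 → 3). Not NE.
(Middle, Z): Player 1 gets 7, best alternative 2; Player 2 gets 9, best alternative 6. No profitable deviation — NE.
(Down, W): Player 1 can switch to Up (2 → 7). Not NE.
(Down, X): Player 1 can switch to Up (2 → 6). Not NE.
(Down, Y): Player 1 gets 6, best alternative 3; Player 2 gets 8, best alternative 4. No profitable deviation — NE.
(The remaining 1 profile has a profitable deviation by the same check.)

Pure-strategy Nash equilibria: (Up, W); (Middle, Z); (Down, Y)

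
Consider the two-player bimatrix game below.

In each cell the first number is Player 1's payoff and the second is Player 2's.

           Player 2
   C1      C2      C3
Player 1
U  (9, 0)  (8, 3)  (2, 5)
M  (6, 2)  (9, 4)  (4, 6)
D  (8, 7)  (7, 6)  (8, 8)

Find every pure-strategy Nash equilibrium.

Player 1 against C1: payoffs 9, 6, 8 → best response U.
Player 1 against C2: payoffs 8, 9, 7 → best response M.
Player 1 against C3: payoffs 2, 4, 8 → best response D.
Player 2 against U: payoffs 0, 3, 5 → best response C3.
Player 2 against M: payoffs 2, 4, 6 → best response C3.
Player 2 against D: payoffs 7, 6, 8 → best response C3.
Mutual best responses: (D, C3).

The unique pure-strategy Nash equilibrium is (D, C3).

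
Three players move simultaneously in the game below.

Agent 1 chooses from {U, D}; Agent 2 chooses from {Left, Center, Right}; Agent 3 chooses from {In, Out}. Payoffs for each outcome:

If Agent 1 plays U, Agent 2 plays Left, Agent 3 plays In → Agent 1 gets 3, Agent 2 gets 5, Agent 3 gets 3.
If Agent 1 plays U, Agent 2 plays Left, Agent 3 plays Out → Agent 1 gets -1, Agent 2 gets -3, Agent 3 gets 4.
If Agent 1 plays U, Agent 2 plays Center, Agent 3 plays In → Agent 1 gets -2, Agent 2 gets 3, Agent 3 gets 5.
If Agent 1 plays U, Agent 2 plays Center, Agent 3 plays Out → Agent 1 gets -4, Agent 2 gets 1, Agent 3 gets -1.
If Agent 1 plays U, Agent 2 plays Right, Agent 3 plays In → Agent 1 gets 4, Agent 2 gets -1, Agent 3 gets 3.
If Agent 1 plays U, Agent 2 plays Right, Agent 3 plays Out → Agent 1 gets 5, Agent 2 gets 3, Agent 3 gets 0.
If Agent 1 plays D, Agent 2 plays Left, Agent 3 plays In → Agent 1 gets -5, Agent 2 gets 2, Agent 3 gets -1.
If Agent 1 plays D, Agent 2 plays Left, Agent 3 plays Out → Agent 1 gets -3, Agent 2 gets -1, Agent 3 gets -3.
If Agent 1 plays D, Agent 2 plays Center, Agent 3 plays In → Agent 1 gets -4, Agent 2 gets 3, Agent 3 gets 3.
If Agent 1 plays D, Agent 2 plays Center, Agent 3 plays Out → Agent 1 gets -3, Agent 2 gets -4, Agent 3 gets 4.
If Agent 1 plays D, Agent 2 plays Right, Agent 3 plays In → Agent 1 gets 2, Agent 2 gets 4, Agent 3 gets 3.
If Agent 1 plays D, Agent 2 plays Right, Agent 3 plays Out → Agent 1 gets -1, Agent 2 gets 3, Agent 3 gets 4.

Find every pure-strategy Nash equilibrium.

For each player, find the best response to each opponent profile; mutual best responses are the pure NE.
Agent 1 against (Left, In): payoffs 3, -5 → best response U.
Agent 1 against (Left, Out): payoffs -1, -3 → best response U.
Agent 1 against (Center, In): payoffs -2, -4 → best response U.
Agent 1 against (Center, Out): payoffs -4, -3 → best response D.
Agent 1 against (Right, In): payoffs 4, 2 → best response U.
Agent 1 against (Right, Out): payoffs 5, -1 → best response U.
Agent 2 against (U, In): payoffs 5, 3, -1 → best response Left.
Agent 2 against (U, Out): payoffs -3, 1, 3 → best response Right.
Agent 2 against (D, In): payoffs 2, 3, 4 → best response Right.
Agent 2 against (D, Out): payoffs -1, -4, 3 → best response Right.
Agent 3 against (U, Left): payoffs 3, 4 → best response Out.
Agent 3 against (U, Center): payoffs 5, -1 → best response In.
Agent 3 against (U, Right): payoffs 3, 0 → best response In.
Agent 3 against (D, Left): payoffs -1, -3 → best response In.
Agent 3 against (D, Center): payoffs 3, 4 → best response Out.
Agent 3 against (D, Right): payoffs 3, 4 → best response Out.
No profile is a mutual best response for all players.

This game has no pure Nash equilibrium.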